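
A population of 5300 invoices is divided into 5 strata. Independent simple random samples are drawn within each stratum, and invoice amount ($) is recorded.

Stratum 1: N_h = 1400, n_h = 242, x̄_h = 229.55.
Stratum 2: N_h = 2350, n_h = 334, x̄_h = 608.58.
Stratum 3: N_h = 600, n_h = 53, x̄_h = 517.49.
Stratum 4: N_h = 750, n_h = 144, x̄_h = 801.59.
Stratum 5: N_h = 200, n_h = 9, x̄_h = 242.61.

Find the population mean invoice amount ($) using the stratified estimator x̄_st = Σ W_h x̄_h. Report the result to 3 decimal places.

x̄_st ≈ 511.649

N = Σ N_h = 5300. Stratum weights W_h = N_h/N.
x̄_st = (1400·229.55 + 2350·608.58 + 600·517.49 + 750·801.59 + 200·242.61) / 5300 = 511.64934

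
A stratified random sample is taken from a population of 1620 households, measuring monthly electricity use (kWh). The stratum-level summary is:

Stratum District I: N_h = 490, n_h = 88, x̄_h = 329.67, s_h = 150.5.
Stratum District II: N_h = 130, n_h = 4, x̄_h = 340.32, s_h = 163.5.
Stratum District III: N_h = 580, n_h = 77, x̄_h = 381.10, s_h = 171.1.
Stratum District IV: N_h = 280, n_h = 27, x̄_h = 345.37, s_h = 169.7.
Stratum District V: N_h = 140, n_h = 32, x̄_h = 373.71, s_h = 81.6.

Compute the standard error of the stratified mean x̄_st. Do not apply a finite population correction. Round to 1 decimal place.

V̂(x̄_st) = Σ W_h² s_h²/n_h, with W_h = N_h/N and N = 1620:
  stratum District I: (490/1620)²·150.5²/88 = 23.5479
  stratum District II: (130/1620)²·163.5²/4 = 43.036
  stratum District III: (580/1620)²·171.1²/77 = 48.7344
  stratum District IV: (280/1620)²·169.7²/27 = 31.8629
  stratum District V: (140/1620)²·81.6²/32 = 1.55402
V̂(x̄_st) = 148.735
SE(x̄_st) = √148.735 = 12.1957

SE(x̄_st) ≈ 12.2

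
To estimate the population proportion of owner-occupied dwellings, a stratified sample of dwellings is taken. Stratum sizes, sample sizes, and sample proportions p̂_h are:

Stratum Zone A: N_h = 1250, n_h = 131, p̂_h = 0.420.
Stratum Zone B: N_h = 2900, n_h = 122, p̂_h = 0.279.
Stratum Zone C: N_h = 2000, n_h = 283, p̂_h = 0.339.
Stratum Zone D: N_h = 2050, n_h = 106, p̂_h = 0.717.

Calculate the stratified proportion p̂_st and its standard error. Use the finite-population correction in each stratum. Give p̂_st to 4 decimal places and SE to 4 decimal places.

N = 8200; stratum weights W_h = N_h/N.
p̂_st = Σ W_h p̂_h = (1250·0.420 + 2900·0.279 + 2000·0.339 + 2050·0.717)/8200 = 0.42463
V̂(p̂_st) = Σ W_h² (1 − n_h/N_h) p̂_h(1−p̂_h)/(n_h−1):
  stratum Zone A: (1250/8200)²·(1 − 131/1250)·0.420·0.580/130 = 3.89804e-05
  stratum Zone B: (2900/8200)²·(1 − 122/2900)·0.279·0.721/121 = 0.000199185
  stratum Zone C: (2000/8200)²·(1 − 283/2000)·0.339·0.661/282 = 4.05812e-05
  stratum Zone D: (2050/8200)²·(1 − 106/2050)·0.717·0.283/105 = 0.000114535
V̂(p̂_st) = 0.000393282; SE = √V̂ = 0.0198313

p̂_st ≈ 0.4246, SE ≈ 0.0198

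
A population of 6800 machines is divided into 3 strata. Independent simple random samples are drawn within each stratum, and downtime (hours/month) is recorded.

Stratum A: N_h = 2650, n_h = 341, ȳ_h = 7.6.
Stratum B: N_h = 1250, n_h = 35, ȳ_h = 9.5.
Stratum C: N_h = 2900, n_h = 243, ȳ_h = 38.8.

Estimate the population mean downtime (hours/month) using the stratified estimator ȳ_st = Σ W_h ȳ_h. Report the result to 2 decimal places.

ȳ_st ≈ 21.26

N = Σ N_h = 6800. Stratum weights W_h = N_h/N.
ȳ_st = (2650·7.6 + 1250·9.5 + 2900·38.8) / 6800 = 21.2551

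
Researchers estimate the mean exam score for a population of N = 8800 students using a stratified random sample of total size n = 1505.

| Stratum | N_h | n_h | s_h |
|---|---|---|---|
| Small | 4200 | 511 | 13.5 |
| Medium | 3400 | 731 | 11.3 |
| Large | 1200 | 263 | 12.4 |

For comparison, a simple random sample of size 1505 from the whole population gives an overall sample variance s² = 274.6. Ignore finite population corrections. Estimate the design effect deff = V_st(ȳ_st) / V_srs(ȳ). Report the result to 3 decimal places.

V̂(ȳ_st) = Σ W_h² s_h²/n_h, with W_h = N_h/N and N = 8800:
  stratum Small: (4200/8800)²·13.5²/511 = 0.0812419
  stratum Medium: (3400/8800)²·11.3²/731 = 0.0260755
  stratum Large: (1200/8800)²·12.4²/263 = 0.0108714
V_st = 0.118189
V_srs = s²/n = 274.6/1505 = 0.182458
deff = V_st / V_srs = 0.118189/0.182458 = 0.6478

deff ≈ 0.648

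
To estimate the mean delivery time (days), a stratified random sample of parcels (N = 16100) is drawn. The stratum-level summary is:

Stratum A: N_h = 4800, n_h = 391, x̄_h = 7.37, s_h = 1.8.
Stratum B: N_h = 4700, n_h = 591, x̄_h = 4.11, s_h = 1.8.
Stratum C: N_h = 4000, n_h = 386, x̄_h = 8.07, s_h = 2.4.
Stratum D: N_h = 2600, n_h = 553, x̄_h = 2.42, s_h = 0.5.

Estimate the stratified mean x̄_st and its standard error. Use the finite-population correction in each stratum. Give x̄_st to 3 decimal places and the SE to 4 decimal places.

x̄_st = Σ W_h x̄_h = (4800·7.37 + 4700·4.11 + 4000·8.07 + 2600·2.42)/16100 = 5.79286
V̂(x̄_st) = Σ W_h² (1 − n_h/N_h) s_h²/n_h, with W_h = N_h/N and N = 16100:
  stratum A: (4800/16100)²·(1 − 391/4800)·1.8²/391 = 0.000676547
  stratum B: (4700/16100)²·(1 − 591/4700)·1.8²/591 = 0.000408451
  stratum C: (4000/16100)²·(1 − 386/4000)·2.4²/386 = 0.000832207
  stratum D: (2600/16100)²·(1 − 553/2600)·0.5²/553 = 9.28227e-06
V̂(x̄_st) = 0.00192649
SE(x̄_st) = √0.00192649 = 0.0438918

x̄_st ≈ 5.793, SE ≈ 0.0439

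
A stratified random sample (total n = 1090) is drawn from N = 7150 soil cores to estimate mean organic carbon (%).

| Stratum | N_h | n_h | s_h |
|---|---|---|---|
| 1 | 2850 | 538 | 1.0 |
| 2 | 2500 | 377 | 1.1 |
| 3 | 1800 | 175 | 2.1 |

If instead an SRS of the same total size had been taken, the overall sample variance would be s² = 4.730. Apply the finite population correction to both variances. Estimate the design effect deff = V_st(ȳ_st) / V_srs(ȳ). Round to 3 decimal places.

deff ≈ 0.548

V̂(ȳ_st) = Σ W_h² (1 − n_h/N_h) s_h²/n_h, with W_h = N_h/N and N = 7150:
  stratum 1: (2850/7150)²·(1 − 538/2850)·1.0²/538 = 0.000239573
  stratum 2: (2500/7150)²·(1 − 377/2500)·1.1²/377 = 0.000333213
  stratum 3: (1800/7150)²·(1 − 175/1800)·2.1²/175 = 0.00144183
V_st = 0.00201462
V_srs = (1 − 1090/7150)·4.730/1090 = 0.00367791
deff = V_st / V_srs = 0.00201462/0.00367791 = 0.5478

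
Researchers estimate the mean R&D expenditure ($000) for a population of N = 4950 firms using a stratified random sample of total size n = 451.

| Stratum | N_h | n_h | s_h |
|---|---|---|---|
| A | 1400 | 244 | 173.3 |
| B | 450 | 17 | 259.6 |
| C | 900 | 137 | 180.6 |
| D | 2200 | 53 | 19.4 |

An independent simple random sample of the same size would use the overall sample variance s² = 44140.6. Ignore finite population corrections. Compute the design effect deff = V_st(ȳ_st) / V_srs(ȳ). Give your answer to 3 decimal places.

deff ≈ 0.530

V̂(ȳ_st) = Σ W_h² s_h²/n_h, with W_h = N_h/N and N = 4950:
  stratum A: (1400/4950)²·173.3²/244 = 9.84584
  stratum B: (450/4950)²·259.6²/17 = 32.7624
  stratum C: (900/4950)²·180.6²/137 = 7.87027
  stratum D: (2200/4950)²·19.4²/53 = 1.40269
V_st = 51.8812
V_srs = s²/n = 44140.6/451 = 97.8727
deff = V_st / V_srs = 51.8812/97.8727 = 0.5301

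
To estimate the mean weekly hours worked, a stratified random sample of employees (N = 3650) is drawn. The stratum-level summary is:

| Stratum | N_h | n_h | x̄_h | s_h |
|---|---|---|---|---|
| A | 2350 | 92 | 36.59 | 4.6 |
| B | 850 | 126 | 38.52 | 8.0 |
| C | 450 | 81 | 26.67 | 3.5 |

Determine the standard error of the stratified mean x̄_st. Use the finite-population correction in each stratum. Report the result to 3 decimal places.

SE(x̄_st) ≈ 0.342

V̂(x̄_st) = Σ W_h² (1 − n_h/N_h) s_h²/n_h, with W_h = N_h/N and N = 3650:
  stratum A: (2350/3650)²·(1 − 92/2350)·4.6²/92 = 0.0916081
  stratum B: (850/3650)²·(1 − 126/850)·8.0²/126 = 0.0234629
  stratum C: (450/3650)²·(1 − 81/450)·3.5²/81 = 0.00188497
V̂(x̄_st) = 0.116956
SE(x̄_st) = √0.116956 = 0.341988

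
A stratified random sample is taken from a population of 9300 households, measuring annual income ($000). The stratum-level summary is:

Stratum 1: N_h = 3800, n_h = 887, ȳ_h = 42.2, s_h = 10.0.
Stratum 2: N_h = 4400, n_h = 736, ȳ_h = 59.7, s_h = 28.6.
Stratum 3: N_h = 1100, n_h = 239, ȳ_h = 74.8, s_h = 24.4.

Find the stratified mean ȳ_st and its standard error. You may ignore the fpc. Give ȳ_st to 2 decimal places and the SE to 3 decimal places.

ȳ_st ≈ 54.34, SE ≈ 0.550

ȳ_st = Σ W_h ȳ_h = (3800·42.2 + 4400·59.7 + 1100·74.8)/9300 = 54.33548
V̂(ȳ_st) = Σ W_h² s_h²/n_h, with W_h = N_h/N and N = 9300:
  stratum 1: (3800/9300)²·10.0²/887 = 0.0188225
  stratum 2: (4400/9300)²·28.6²/736 = 0.248768
  stratum 3: (1100/9300)²·24.4²/239 = 0.0348499
V̂(ȳ_st) = 0.30244
SE(ȳ_st) = √0.30244 = 0.549945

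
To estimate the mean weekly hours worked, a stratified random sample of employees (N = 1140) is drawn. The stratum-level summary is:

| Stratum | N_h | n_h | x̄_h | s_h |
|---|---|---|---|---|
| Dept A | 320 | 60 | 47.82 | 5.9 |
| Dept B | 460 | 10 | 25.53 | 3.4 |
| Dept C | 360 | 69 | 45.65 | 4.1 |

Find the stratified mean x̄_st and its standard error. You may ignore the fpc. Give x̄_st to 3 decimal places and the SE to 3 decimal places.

x̄_st = Σ W_h x̄_h = (320·47.82 + 460·25.53 + 360·45.65)/1140 = 38.14053
V̂(x̄_st) = Σ W_h² s_h²/n_h, with W_h = N_h/N and N = 1140:
  stratum Dept A: (320/1140)²·5.9²/60 = 0.0457133
  stratum Dept B: (460/1140)²·3.4²/10 = 0.188219
  stratum Dept C: (360/1140)²·4.1²/69 = 0.0242948
V̂(x̄_st) = 0.258227
SE(x̄_st) = √0.258227 = 0.508161

x̄_st ≈ 38.141, SE ≈ 0.508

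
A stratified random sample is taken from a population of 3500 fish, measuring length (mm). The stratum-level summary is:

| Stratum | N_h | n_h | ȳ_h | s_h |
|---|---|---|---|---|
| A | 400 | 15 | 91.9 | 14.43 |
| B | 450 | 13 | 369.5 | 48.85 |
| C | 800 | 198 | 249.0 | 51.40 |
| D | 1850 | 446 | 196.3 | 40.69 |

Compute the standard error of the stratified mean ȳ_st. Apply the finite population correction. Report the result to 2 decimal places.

V̂(ȳ_st) = Σ W_h² (1 − n_h/N_h) s_h²/n_h, with W_h = N_h/N and N = 3500:
  stratum A: (400/3500)²·(1 − 15/400)·14.43²/15 = 0.174512
  stratum B: (450/3500)²·(1 − 13/450)·48.85²/13 = 2.94675
  stratum C: (800/3500)²·(1 − 198/800)·51.40²/198 = 0.52458
  stratum D: (1850/3500)²·(1 − 446/1850)·40.69²/446 = 0.787124
V̂(ȳ_st) = 4.43297
SE(ȳ_st) = √4.43297 = 2.10546

SE(ȳ_st) ≈ 2.11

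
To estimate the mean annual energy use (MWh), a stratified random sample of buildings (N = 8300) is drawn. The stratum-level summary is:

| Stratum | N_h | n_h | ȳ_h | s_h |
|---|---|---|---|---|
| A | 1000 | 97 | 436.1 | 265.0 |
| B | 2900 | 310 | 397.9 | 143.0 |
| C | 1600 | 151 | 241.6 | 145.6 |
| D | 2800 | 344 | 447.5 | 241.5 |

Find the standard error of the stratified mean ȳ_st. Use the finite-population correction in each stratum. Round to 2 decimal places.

SE(ȳ_st) ≈ 6.19

V̂(ȳ_st) = Σ W_h² (1 − n_h/N_h) s_h²/n_h, with W_h = N_h/N and N = 8300:
  stratum A: (1000/8300)²·(1 − 97/1000)·265.0²/97 = 9.48968
  stratum B: (2900/8300)²·(1 − 310/2900)·143.0²/310 = 7.19204
  stratum C: (1600/8300)²·(1 − 151/1600)·145.6²/151 = 4.72474
  stratum D: (2800/8300)²·(1 − 344/2800)·241.5²/344 = 16.9241
V̂(ȳ_st) = 38.3306
SE(ȳ_st) = √38.3306 = 6.19117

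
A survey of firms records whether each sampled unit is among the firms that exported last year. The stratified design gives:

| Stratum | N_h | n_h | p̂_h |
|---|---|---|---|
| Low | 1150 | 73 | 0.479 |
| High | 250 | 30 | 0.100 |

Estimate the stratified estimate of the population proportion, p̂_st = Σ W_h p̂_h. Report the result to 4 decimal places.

N = 1400; stratum weights W_h = N_h/N.
p̂_st = Σ W_h p̂_h = (1150·0.479 + 250·0.100)/1400 = 0.41132

p̂_st ≈ 0.4113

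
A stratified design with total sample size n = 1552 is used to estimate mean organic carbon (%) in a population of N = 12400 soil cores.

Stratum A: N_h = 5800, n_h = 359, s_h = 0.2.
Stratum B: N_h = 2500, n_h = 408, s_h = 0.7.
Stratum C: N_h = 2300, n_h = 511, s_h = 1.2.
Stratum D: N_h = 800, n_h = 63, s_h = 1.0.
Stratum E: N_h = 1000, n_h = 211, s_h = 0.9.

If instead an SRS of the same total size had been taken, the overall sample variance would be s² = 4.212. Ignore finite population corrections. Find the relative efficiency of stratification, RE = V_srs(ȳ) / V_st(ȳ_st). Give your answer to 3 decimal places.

V̂(ȳ_st) = Σ W_h² s_h²/n_h, with W_h = N_h/N and N = 12400:
  stratum A: (5800/12400)²·0.2²/359 = 2.43769e-05
  stratum B: (2500/12400)²·0.7²/408 = 4.88172e-05
  stratum C: (2300/12400)²·1.2²/511 = 9.69514e-05
  stratum D: (800/12400)²·1.0²/63 = 6.60687e-05
  stratum E: (1000/12400)²·0.9²/211 = 2.49666e-05
V_st = 0.000261181
V_srs = s²/n = 4.212/1552 = 0.00271392
Relative efficiency = V_srs / V_st = 0.00271392/0.000261181 = 10.3910

RE ≈ 10.391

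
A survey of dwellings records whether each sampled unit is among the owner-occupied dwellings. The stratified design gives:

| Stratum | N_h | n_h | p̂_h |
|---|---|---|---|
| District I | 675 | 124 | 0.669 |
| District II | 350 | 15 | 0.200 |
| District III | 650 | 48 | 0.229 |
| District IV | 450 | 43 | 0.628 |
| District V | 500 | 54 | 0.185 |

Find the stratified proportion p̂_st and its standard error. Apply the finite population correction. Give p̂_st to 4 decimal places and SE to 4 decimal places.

N = 2625; stratum weights W_h = N_h/N.
p̂_st = Σ W_h p̂_h = (675·0.669 + 350·0.200 + 650·0.229 + 450·0.628 + 500·0.185)/2625 = 0.39830
V̂(p̂_st) = Σ W_h² (1 − n_h/N_h) p̂_h(1−p̂_h)/(n_h−1):
  stratum District I: (675/2625)²·(1 − 124/675)·0.669·0.331/123 = 9.7173e-05
  stratum District II: (350/2625)²·(1 − 15/350)·0.200·0.800/14 = 0.000194467
  stratum District III: (650/2625)²·(1 − 48/650)·0.229·0.771/47 = 0.000213326
  stratum District IV: (450/2625)²·(1 − 43/450)·0.628·0.372/42 = 0.000147843
  stratum District V: (500/2625)²·(1 − 54/500)·0.185·0.815/53 = 9.20661e-05
V̂(p̂_st) = 0.000744875; SE = √V̂ = 0.0272924

p̂_st ≈ 0.3983, SE ≈ 0.0273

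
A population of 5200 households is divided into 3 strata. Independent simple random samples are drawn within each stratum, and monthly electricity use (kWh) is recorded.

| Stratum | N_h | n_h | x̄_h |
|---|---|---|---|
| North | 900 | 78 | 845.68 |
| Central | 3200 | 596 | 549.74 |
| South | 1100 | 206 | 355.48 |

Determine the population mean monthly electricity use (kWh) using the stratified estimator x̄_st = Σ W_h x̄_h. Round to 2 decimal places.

x̄_st ≈ 559.87

N = Σ N_h = 5200. Stratum weights W_h = N_h/N.
x̄_st = (900·845.68 + 3200·549.74 + 1100·355.48) / 5200 = 559.8669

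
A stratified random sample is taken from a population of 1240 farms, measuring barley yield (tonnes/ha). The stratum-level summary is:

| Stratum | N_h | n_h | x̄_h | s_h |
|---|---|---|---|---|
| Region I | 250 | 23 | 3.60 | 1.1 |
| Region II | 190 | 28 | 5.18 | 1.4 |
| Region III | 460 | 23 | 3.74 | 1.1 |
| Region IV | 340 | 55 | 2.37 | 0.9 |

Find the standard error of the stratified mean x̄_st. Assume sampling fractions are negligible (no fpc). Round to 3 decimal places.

V̂(x̄_st) = Σ W_h² s_h²/n_h, with W_h = N_h/N and N = 1240:
  stratum Region I: (250/1240)²·1.1²/23 = 0.00213843
  stratum Region II: (190/1240)²·1.4²/28 = 0.00164347
  stratum Region III: (460/1240)²·1.1²/23 = 0.00723985
  stratum Region IV: (340/1240)²·0.9²/55 = 0.00110723
V̂(x̄_st) = 0.012129
SE(x̄_st) = √0.012129 = 0.110132

SE(x̄_st) ≈ 0.110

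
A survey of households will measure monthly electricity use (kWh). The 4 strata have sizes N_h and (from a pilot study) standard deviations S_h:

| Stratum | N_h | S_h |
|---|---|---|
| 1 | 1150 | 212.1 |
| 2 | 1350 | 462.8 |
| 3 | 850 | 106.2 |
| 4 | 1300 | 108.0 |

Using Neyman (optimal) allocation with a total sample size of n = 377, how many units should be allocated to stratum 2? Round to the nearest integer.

214

Neyman allocation: n_h = n · N_h S_h / Σ N_i S_i, with n = 377.
  stratum 1: N_h·S_h = 1150·212.1 = 243915.00
  stratum 2: N_h·S_h = 1350·462.8 = 624780.00
  stratum 3: N_h·S_h = 850·106.2 = 90270.00
  stratum 4: N_h·S_h = 1300·108.0 = 140400.00
Σ N_h S_h = 1099365.00
n for stratum 2 = 377·624780.00/1099365.00 = 214.253 → 214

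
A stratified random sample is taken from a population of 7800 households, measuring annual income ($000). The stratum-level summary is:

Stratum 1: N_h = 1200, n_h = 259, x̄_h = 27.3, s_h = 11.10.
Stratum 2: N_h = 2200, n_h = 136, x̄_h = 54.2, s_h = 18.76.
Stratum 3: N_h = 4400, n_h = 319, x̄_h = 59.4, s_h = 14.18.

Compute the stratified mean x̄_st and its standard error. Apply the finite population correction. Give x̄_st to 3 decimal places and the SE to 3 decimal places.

x̄_st ≈ 52.995, SE ≈ 0.623

x̄_st = Σ W_h x̄_h = (1200·27.3 + 2200·54.2 + 4400·59.4)/7800 = 52.99487
V̂(x̄_st) = Σ W_h² (1 − n_h/N_h) s_h²/n_h, with W_h = N_h/N and N = 7800:
  stratum 1: (1200/7800)²·(1 − 259/1200)·11.10²/259 = 0.00882933
  stratum 2: (2200/7800)²·(1 − 136/2200)·18.76²/136 = 0.193139
  stratum 3: (4400/7800)²·(1 − 319/4400)·14.18²/319 = 0.186034
V̂(x̄_st) = 0.388002
SE(x̄_st) = √0.388002 = 0.622898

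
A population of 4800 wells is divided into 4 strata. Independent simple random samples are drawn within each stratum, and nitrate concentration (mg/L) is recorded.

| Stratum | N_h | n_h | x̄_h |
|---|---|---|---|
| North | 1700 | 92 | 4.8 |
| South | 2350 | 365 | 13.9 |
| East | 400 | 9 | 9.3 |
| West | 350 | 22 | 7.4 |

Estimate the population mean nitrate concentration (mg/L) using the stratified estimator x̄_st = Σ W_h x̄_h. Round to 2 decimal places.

x̄_st ≈ 9.82

N = Σ N_h = 4800. Stratum weights W_h = N_h/N.
x̄_st = (1700·4.8 + 2350·13.9 + 400·9.3 + 350·7.4) / 4800 = 9.8198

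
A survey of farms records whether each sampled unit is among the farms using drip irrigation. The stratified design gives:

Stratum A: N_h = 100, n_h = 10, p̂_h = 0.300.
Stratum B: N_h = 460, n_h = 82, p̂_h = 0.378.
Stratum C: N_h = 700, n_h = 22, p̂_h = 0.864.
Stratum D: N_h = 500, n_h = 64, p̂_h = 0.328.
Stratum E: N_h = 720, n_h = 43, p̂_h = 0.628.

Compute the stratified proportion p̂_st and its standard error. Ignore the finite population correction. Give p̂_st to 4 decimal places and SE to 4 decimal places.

N = 2480; stratum weights W_h = N_h/N.
p̂_st = Σ W_h p̂_h = (100·0.300 + 460·0.378 + 700·0.864 + 500·0.328 + 720·0.628)/2480 = 0.57453
V̂(p̂_st) = Σ W_h² p̂_h(1−p̂_h)/(n_h−1):
  stratum A: (100/2480)²·0.300·0.700/9 = 3.79379e-05
  stratum B: (460/2480)²·0.378·0.622/81 = 9.98641e-05
  stratum C: (700/2480)²·0.864·0.136/21 = 0.000445786
  stratum D: (500/2480)²·0.328·0.672/63 = 0.000142213
  stratum E: (720/2480)²·0.628·0.372/42 = 0.000468829
V̂(p̂_st) = 0.00119463; SE = √V̂ = 0.0345634

p̂_st ≈ 0.5745, SE ≈ 0.0346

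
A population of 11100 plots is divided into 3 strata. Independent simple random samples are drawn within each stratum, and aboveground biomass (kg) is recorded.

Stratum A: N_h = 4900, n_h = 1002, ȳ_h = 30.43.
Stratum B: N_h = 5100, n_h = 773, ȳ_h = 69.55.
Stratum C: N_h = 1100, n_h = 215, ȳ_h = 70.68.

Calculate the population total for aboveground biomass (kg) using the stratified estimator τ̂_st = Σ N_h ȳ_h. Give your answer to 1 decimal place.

τ̂_st ≈ 581560.0

τ̂_st = Σ N_h ȳ_h = 4900·30.43 + 5100·69.55 + 1100·70.68 = 581560.0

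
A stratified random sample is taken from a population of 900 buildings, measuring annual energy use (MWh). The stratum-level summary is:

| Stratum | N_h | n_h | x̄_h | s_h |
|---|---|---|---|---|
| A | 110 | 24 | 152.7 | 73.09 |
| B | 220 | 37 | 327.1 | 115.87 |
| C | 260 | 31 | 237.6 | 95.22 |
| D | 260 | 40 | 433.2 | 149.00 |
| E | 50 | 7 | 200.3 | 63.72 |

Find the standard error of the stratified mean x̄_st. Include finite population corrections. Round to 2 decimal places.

V̂(x̄_st) = Σ W_h² (1 − n_h/N_h) s_h²/n_h, with W_h = N_h/N and N = 900:
  stratum A: (110/900)²·(1 − 24/110)·73.09²/24 = 2.59963
  stratum B: (220/900)²·(1 − 37/220)·115.87²/37 = 18.0355
  stratum C: (260/900)²·(1 − 31/260)·95.22²/31 = 21.499
  stratum D: (260/900)²·(1 − 40/260)·149.00²/40 = 39.1944
  stratum E: (50/900)²·(1 − 7/50)·63.72²/7 = 1.5396
V̂(x̄_st) = 82.8681
SE(x̄_st) = √82.8681 = 9.10319

SE(x̄_st) ≈ 9.10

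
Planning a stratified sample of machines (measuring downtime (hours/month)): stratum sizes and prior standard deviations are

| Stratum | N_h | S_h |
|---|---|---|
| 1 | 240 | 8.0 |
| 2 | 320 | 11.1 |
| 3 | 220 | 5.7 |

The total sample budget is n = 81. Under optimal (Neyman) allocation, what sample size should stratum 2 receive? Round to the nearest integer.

43

Neyman allocation: n_h = n · N_h S_h / Σ N_i S_i, with n = 81.
  stratum 1: N_h·S_h = 240·8.0 = 1920.00
  stratum 2: N_h·S_h = 320·11.1 = 3552.00
  stratum 3: N_h·S_h = 220·5.7 = 1254.00
Σ N_h S_h = 6726.00
n for stratum 2 = 81·3552.00/6726.00 = 42.776 → 43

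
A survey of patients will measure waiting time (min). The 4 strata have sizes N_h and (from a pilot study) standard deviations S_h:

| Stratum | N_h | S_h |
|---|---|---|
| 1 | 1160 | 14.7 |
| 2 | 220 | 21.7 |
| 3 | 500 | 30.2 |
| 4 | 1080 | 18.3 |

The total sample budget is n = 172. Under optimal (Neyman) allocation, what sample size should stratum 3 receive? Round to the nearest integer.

Neyman allocation: n_h = n · N_h S_h / Σ N_i S_i, with n = 172.
  stratum 1: N_h·S_h = 1160·14.7 = 17052.00
  stratum 2: N_h·S_h = 220·21.7 = 4774.00
  stratum 3: N_h·S_h = 500·30.2 = 15100.00
  stratum 4: N_h·S_h = 1080·18.3 = 19764.00
Σ N_h S_h = 56690.00
n for stratum 3 = 172·15100.00/56690.00 = 45.814 → 46

46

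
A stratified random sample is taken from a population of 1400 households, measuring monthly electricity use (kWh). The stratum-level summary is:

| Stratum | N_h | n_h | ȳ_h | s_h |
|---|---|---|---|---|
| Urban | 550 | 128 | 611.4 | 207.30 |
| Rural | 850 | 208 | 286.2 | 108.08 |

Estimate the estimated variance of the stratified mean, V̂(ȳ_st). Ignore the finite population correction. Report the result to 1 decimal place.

V̂(ȳ_st) ≈ 72.5

V̂(ȳ_st) = Σ W_h² s_h²/n_h, with W_h = N_h/N and N = 1400:
  stratum Urban: (550/1400)²·207.30²/128 = 51.8153
  stratum Rural: (850/1400)²·108.08²/208 = 20.7018
V̂(ȳ_st) = 72.5171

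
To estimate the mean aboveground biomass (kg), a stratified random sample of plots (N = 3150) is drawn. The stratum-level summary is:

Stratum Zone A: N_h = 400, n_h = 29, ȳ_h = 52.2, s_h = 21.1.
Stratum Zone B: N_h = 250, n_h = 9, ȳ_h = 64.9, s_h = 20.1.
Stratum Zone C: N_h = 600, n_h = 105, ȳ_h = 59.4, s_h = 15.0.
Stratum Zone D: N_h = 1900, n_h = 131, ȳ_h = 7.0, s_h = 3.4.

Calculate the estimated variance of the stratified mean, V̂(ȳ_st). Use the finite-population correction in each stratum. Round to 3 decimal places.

V̂(ȳ_st) ≈ 0.596

V̂(ȳ_st) = Σ W_h² (1 − n_h/N_h) s_h²/n_h, with W_h = N_h/N and N = 3150:
  stratum Zone A: (400/3150)²·(1 − 29/400)·21.1²/29 = 0.229604
  stratum Zone B: (250/3150)²·(1 − 9/250)·20.1²/9 = 0.272575
  stratum Zone C: (600/3150)²·(1 − 105/600)·15.0²/105 = 0.0641399
  stratum Zone D: (1900/3150)²·(1 − 131/1900)·3.4²/131 = 0.0298914
V̂(ȳ_st) = 0.59621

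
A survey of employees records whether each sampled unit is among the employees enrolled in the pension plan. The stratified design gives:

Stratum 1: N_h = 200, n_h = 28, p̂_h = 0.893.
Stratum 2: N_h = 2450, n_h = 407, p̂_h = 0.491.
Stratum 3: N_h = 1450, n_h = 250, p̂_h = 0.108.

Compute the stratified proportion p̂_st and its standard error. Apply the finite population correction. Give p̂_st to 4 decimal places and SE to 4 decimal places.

N = 4100; stratum weights W_h = N_h/N.
p̂_st = Σ W_h p̂_h = (200·0.893 + 2450·0.491 + 1450·0.108)/4100 = 0.37516
V̂(p̂_st) = Σ W_h² (1 − n_h/N_h) p̂_h(1−p̂_h)/(n_h−1):
  stratum 1: (200/4100)²·(1 − 28/200)·0.893·0.107/27 = 7.24206e-06
  stratum 2: (2450/4100)²·(1 − 407/2450)·0.491·0.509/406 = 0.000183291
  stratum 3: (1450/4100)²·(1 − 250/1450)·0.108·0.892/249 = 4.00471e-05
V̂(p̂_st) = 0.00023058; SE = √V̂ = 0.0151848

p̂_st ≈ 0.3752, SE ≈ 0.0152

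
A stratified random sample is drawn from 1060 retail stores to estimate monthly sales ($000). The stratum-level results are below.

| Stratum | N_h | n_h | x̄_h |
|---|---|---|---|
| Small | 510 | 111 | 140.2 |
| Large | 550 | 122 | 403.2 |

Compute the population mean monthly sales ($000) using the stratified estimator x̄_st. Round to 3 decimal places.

x̄_st ≈ 276.662

N = Σ N_h = 1060. Stratum weights W_h = N_h/N.
x̄_st = (510·140.2 + 550·403.2) / 1060 = 276.66226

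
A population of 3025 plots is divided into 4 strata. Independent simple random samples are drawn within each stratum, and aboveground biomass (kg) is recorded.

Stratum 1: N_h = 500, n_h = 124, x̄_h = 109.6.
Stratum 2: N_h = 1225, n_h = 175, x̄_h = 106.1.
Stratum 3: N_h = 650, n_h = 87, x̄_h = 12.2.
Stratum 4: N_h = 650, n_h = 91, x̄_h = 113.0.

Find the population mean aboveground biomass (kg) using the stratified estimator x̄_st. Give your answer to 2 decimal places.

N = Σ N_h = 3025. Stratum weights W_h = N_h/N.
x̄_st = (500·109.6 + 1225·106.1 + 650·12.2 + 650·113.0) / 3025 = 87.9843

x̄_st ≈ 87.98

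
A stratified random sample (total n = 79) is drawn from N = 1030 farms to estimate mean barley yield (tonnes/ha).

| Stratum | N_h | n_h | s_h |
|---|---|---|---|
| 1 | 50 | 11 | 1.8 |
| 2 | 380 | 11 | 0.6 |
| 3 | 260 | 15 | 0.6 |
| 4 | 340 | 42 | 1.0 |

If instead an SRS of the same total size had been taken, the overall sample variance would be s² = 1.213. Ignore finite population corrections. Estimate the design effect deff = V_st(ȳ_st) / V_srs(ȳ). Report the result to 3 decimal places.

deff ≈ 0.604

V̂(ȳ_st) = Σ W_h² s_h²/n_h, with W_h = N_h/N and N = 1030:
  stratum 1: (50/1030)²·1.8²/11 = 0.000694093
  stratum 2: (380/1030)²·0.6²/11 = 0.00445454
  stratum 3: (260/1030)²·0.6²/15 = 0.00152927
  stratum 4: (340/1030)²·1.0²/42 = 0.00259438
V_st = 0.00927228
V_srs = s²/n = 1.213/79 = 0.0153544
deff = V_st / V_srs = 0.00927228/0.0153544 = 0.6039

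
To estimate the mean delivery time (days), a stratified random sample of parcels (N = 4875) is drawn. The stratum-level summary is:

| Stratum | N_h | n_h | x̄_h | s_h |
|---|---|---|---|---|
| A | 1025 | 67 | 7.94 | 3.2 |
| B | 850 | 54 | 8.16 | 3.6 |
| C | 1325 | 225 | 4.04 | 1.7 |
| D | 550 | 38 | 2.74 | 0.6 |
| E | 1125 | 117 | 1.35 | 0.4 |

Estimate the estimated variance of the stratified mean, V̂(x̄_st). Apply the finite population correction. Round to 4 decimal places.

V̂(x̄_st) = Σ W_h² (1 − n_h/N_h) s_h²/n_h, with W_h = N_h/N and N = 4875:
  stratum A: (1025/4875)²·(1 − 67/1025)·3.2²/67 = 0.00631488
  stratum B: (850/4875)²·(1 − 54/850)·3.6²/54 = 0.00683273
  stratum C: (1325/4875)²·(1 − 225/1325)·1.7²/225 = 0.000787725
  stratum D: (550/4875)²·(1 − 38/550)·0.6²/38 = 0.000112254
  stratum E: (1125/4875)²·(1 − 117/1125)·0.4²/117 = 6.52526e-05
V̂(x̄_st) = 0.0141128

V̂(x̄_st) ≈ 0.0141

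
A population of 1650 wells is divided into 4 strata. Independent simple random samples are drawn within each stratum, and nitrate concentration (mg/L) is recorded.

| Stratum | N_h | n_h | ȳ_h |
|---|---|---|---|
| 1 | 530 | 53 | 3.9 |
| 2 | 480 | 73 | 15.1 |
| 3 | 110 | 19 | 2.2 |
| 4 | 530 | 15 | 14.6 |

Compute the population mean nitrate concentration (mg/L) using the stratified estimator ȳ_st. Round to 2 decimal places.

N = Σ N_h = 1650. Stratum weights W_h = N_h/N.
ȳ_st = (530·3.9 + 480·15.1 + 110·2.2 + 530·14.6) / 1650 = 10.4818

ȳ_st ≈ 10.48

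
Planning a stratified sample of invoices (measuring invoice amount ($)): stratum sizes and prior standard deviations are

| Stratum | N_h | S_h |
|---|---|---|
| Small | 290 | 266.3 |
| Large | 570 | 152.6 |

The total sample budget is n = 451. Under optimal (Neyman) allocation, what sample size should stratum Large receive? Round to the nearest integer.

239

Neyman allocation: n_h = n · N_h S_h / Σ N_i S_i, with n = 451.
  stratum Small: N_h·S_h = 290·266.3 = 77227.00
  stratum Large: N_h·S_h = 570·152.6 = 86982.00
Σ N_h S_h = 164209.00
n for stratum Large = 451·86982.00/164209.00 = 238.896 → 239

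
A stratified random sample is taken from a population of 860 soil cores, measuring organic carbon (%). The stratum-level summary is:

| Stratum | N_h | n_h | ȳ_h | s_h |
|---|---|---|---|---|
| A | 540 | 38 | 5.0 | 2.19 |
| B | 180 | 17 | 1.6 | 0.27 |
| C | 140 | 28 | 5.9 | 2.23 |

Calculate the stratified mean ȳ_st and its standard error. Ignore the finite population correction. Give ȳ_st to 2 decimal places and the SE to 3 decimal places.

ȳ_st ≈ 4.43, SE ≈ 0.234

ȳ_st = Σ W_h ȳ_h = (540·5.0 + 180·1.6 + 140·5.9)/860 = 4.43488
V̂(ȳ_st) = Σ W_h² s_h²/n_h, with W_h = N_h/N and N = 860:
  stratum A: (540/860)²·2.19²/38 = 0.0497617
  stratum B: (180/860)²·0.27²/17 = 0.000187857
  stratum C: (140/860)²·2.23²/28 = 0.00470664
V̂(ȳ_st) = 0.0546562
SE(ȳ_st) = √0.0546562 = 0.233787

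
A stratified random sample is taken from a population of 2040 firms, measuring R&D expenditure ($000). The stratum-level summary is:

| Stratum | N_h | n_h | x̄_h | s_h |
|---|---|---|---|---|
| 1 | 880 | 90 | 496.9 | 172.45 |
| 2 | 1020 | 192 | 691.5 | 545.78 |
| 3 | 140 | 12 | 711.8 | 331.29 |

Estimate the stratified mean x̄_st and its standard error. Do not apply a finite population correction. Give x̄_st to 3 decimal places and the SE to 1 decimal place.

x̄_st = Σ W_h x̄_h = (880·496.9 + 1020·691.5 + 140·711.8)/2040 = 608.94804
V̂(x̄_st) = Σ W_h² s_h²/n_h, with W_h = N_h/N and N = 2040:
  stratum 1: (880/2040)²·172.45²/90 = 61.4878
  stratum 2: (1020/2040)²·545.78²/192 = 387.859
  stratum 3: (140/2040)²·331.29²/12 = 43.0756
V̂(x̄_st) = 492.422
SE(x̄_st) = √492.422 = 22.1906

x̄_st ≈ 608.948, SE ≈ 22.2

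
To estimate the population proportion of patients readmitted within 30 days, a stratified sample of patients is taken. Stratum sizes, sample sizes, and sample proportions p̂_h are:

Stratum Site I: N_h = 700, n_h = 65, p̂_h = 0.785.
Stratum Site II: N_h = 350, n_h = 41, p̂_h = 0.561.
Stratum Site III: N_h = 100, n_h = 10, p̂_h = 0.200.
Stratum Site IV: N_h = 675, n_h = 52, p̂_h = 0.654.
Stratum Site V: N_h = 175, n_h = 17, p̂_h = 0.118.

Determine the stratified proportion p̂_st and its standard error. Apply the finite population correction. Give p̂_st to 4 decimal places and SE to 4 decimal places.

p̂_st ≈ 0.6140, SE ≈ 0.0318

N = 2000; stratum weights W_h = N_h/N.
p̂_st = Σ W_h p̂_h = (700·0.785 + 350·0.561 + 100·0.200 + 675·0.654 + 175·0.118)/2000 = 0.61398
V̂(p̂_st) = Σ W_h² (1 − n_h/N_h) p̂_h(1−p̂_h)/(n_h−1):
  stratum Site I: (700/2000)²·(1 − 65/700)·0.785·0.215/64 = 0.000293049
  stratum Site II: (350/2000)²·(1 − 41/350)·0.561·0.439/40 = 0.000166469
  stratum Site III: (100/2000)²·(1 − 10/100)·0.200·0.800/9 = 4e-05
  stratum Site IV: (675/2000)²·(1 − 52/675)·0.654·0.346/51 = 0.000466461
  stratum Site V: (175/2000)²·(1 − 17/175)·0.118·0.882/16 = 4.49641e-05
V̂(p̂_st) = 0.00101094; SE = √V̂ = 0.0317953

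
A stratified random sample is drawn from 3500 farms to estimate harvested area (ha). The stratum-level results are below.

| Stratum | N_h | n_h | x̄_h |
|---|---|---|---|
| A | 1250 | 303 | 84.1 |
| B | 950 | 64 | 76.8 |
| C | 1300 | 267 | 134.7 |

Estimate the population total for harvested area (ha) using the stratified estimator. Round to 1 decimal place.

τ̂_st ≈ 353195.0

τ̂_st = Σ N_h x̄_h = 1250·84.1 + 950·76.8 + 1300·134.7 = 353195.0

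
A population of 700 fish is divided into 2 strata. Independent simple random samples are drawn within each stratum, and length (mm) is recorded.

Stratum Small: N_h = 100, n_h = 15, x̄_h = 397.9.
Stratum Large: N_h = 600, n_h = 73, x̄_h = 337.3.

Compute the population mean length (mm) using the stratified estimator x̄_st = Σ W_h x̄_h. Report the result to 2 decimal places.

N = Σ N_h = 700. Stratum weights W_h = N_h/N.
x̄_st = (100·397.9 + 600·337.3) / 700 = 345.9571

x̄_st ≈ 345.96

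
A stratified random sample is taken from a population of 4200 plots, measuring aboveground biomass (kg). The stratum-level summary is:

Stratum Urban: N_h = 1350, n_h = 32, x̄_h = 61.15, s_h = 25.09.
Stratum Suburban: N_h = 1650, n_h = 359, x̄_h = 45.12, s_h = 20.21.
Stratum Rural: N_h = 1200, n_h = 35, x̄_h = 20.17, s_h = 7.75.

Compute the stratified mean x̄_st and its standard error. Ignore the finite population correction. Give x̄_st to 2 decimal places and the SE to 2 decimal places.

x̄_st = Σ W_h x̄_h = (1350·61.15 + 1650·45.12 + 1200·20.17)/4200 = 43.14393
V̂(x̄_st) = Σ W_h² s_h²/n_h, with W_h = N_h/N and N = 4200:
  stratum Urban: (1350/4200)²·25.09²/32 = 2.03245
  stratum Suburban: (1650/4200)²·20.21²/359 = 0.175593
  stratum Rural: (1200/4200)²·7.75²/35 = 0.140087
V̂(x̄_st) = 2.34813
SE(x̄_st) = √2.34813 = 1.53236

x̄_st ≈ 43.14, SE ≈ 1.53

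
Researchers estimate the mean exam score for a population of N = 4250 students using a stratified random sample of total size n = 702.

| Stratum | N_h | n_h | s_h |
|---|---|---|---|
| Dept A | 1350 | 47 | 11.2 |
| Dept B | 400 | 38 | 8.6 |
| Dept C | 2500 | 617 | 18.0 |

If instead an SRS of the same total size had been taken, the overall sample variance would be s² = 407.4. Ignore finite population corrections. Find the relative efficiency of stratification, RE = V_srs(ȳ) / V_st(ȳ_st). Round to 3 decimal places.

V̂(ȳ_st) = Σ W_h² s_h²/n_h, with W_h = N_h/N and N = 4250:
  stratum Dept A: (1350/4250)²·11.2²/47 = 0.269295
  stratum Dept B: (400/4250)²·8.6²/38 = 0.0172407
  stratum Dept C: (2500/4250)²·18.0²/617 = 0.181703
V_st = 0.468238
V_srs = s²/n = 407.4/702 = 0.580342
Relative efficiency = V_srs / V_st = 0.580342/0.468238 = 1.2394

RE ≈ 1.239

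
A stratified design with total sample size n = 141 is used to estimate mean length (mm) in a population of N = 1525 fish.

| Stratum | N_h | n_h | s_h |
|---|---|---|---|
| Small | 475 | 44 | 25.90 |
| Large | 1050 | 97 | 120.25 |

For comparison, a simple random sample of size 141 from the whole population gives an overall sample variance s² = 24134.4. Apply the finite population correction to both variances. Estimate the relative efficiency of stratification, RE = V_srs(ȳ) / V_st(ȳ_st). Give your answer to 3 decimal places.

RE ≈ 2.372

V̂(ȳ_st) = Σ W_h² (1 − n_h/N_h) s_h²/n_h, with W_h = N_h/N and N = 1525:
  stratum Small: (475/1525)²·(1 − 44/475)·25.90²/44 = 1.34208
  stratum Large: (1050/1525)²·(1 − 97/1050)·120.25²/97 = 64.1418
V_st = 65.4839
V_srs = (1 − 141/1525)·24134.4/141 = 155.34
Relative efficiency = V_srs / V_st = 155.34/65.4839 = 2.3722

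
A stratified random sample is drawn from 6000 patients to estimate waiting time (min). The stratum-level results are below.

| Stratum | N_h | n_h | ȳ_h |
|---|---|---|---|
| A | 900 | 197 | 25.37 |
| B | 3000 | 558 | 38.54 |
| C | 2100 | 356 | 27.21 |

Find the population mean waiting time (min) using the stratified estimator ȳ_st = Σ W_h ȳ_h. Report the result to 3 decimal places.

ȳ_st ≈ 32.599

N = Σ N_h = 6000. Stratum weights W_h = N_h/N.
ȳ_st = (900·25.37 + 3000·38.54 + 2100·27.21) / 6000 = 32.59900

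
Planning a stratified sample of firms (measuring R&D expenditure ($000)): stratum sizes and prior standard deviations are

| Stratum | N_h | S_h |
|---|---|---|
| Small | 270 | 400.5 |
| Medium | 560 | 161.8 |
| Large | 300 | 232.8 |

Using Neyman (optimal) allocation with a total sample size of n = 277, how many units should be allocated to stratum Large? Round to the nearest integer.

Neyman allocation: n_h = n · N_h S_h / Σ N_i S_i, with n = 277.
  stratum Small: N_h·S_h = 270·400.5 = 108135.00
  stratum Medium: N_h·S_h = 560·161.8 = 90608.00
  stratum Large: N_h·S_h = 300·232.8 = 69840.00
Σ N_h S_h = 268583.00
n for stratum Large = 277·69840.00/268583.00 = 72.029 → 72

72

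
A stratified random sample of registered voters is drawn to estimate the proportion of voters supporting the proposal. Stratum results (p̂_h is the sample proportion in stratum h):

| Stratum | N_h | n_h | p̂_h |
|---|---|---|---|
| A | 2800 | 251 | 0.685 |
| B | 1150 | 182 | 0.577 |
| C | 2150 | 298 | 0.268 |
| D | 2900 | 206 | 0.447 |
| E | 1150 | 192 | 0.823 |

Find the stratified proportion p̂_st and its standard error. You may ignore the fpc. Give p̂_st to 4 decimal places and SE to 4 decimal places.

p̂_st ≈ 0.5321, SE ≈ 0.0149

N = 10150; stratum weights W_h = N_h/N.
p̂_st = Σ W_h p̂_h = (2800·0.685 + 1150·0.577 + 2150·0.268 + 2900·0.447 + 1150·0.823)/10150 = 0.53207
V̂(p̂_st) = Σ W_h² p̂_h(1−p̂_h)/(n_h−1):
  stratum A: (2800/10150)²·0.685·0.315/250 = 6.56818e-05
  stratum B: (1150/10150)²·0.577·0.423/181 = 1.73102e-05
  stratum C: (2150/10150)²·0.268·0.732/297 = 2.9637e-05
  stratum D: (2900/10150)²·0.447·0.553/205 = 9.84334e-05
  stratum E: (1150/10150)²·0.823·0.177/191 = 9.79047e-06
V̂(p̂_st) = 0.000220853; SE = √V̂ = 0.0148611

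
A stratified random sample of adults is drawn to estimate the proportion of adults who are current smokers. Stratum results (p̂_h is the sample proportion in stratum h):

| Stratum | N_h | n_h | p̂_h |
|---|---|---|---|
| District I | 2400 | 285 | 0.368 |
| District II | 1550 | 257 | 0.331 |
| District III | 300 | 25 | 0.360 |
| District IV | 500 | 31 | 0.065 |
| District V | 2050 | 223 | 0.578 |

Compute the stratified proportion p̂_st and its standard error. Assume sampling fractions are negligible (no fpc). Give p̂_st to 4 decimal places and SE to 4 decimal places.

p̂_st ≈ 0.4002, SE ≈ 0.0166

N = 6800; stratum weights W_h = N_h/N.
p̂_st = Σ W_h p̂_h = (2400·0.368 + 1550·0.331 + 300·0.360 + 500·0.065 + 2050·0.578)/6800 = 0.40024
V̂(p̂_st) = Σ W_h² p̂_h(1−p̂_h)/(n_h−1):
  stratum District I: (2400/6800)²·0.368·0.632/284 = 0.000102012
  stratum District II: (1550/6800)²·0.331·0.669/256 = 4.49428e-05
  stratum District III: (300/6800)²·0.360·0.640/24 = 1.86851e-05
  stratum District IV: (500/6800)²·0.065·0.935/30 = 1.09528e-05
  stratum District V: (2050/6800)²·0.578·0.422/222 = 9.98567e-05
V̂(p̂_st) = 0.000276449; SE = √V̂ = 0.0166268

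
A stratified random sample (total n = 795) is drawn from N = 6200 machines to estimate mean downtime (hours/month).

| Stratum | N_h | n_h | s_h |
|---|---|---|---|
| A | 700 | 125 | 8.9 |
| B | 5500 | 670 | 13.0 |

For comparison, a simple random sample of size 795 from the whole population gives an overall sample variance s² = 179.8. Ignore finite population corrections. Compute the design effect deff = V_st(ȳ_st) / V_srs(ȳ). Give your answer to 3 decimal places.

V̂(ȳ_st) = Σ W_h² s_h²/n_h, with W_h = N_h/N and N = 6200:
  stratum A: (700/6200)²·8.9²/125 = 0.00807761
  stratum B: (5500/6200)²·13.0²/670 = 0.198497
V_st = 0.206575
V_srs = s²/n = 179.8/795 = 0.226164
deff = V_st / V_srs = 0.206575/0.226164 = 0.9134

deff ≈ 0.913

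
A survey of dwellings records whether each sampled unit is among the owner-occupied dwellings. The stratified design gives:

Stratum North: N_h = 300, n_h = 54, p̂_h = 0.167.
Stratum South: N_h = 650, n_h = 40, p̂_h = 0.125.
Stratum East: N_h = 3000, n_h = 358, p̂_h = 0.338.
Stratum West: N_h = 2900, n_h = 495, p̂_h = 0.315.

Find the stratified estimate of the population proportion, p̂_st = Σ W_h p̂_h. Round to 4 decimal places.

p̂_st ≈ 0.3006

N = 6850; stratum weights W_h = N_h/N.
p̂_st = Σ W_h p̂_h = (300·0.167 + 650·0.125 + 3000·0.338 + 2900·0.315)/6850 = 0.30056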